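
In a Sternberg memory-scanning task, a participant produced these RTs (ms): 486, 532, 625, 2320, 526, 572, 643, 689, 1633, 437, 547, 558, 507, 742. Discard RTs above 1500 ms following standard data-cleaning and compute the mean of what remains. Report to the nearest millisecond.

Excluded: 1633, 2320
Retained (n=12): Σ = 6864
Mean = 6864/12 = 572.0000

572 ms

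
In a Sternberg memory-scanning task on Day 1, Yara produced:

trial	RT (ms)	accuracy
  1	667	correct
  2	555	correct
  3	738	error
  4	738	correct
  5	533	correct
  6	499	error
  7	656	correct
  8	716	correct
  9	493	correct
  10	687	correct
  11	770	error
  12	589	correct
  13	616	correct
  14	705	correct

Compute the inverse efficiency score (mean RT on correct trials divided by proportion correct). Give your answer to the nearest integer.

805 ms

Correct trials (n=11): 667, 555, 738, 533, 656, 716, 493, 687, 589, 616, 705
Mean correct RT = 6955/11 = 632.2727 ms
Proportion correct = 11/14
IES = 632.2727 / (11/14) = 804.711 ms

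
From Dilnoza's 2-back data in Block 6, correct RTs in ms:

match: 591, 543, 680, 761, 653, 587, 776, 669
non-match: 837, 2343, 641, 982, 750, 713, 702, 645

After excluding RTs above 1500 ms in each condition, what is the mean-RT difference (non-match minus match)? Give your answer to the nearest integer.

non-match: exclude 2343
M(match) = 5260/8 = 657.500
M(non-match) = 5270/7 = 752.857
Difference = 752.857 − 657.500 = 95.357 ms

95 ms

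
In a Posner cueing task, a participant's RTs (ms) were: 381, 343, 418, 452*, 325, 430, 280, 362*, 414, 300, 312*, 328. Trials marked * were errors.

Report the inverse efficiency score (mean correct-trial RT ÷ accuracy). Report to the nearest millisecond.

477 ms

Correct trials (n=9): 381, 343, 418, 325, 430, 280, 414, 300, 328
Mean correct RT = 3219/9 = 357.6667 ms
Proportion correct = 9/12
IES = 357.6667 / (9/12) = 476.889 ms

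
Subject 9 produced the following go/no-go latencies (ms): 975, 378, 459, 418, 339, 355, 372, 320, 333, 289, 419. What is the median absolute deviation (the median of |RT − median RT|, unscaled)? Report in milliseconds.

Sorted: 289, 320, 333, 339, 355, 372, 378, 418, 419, 459, 975 → median = 372
|x − 372|: 603, 6, 87, 46, 33, 17, 0, 52, 39, 83, 47
Sorted deviations: 0, 6, 17, 33, 39, 46, 47, 52, 83, 87, 603 → MAD = 46

46 ms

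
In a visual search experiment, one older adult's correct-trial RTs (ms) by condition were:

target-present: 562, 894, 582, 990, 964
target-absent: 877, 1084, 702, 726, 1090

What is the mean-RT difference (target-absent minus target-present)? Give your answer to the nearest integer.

M(target-present) = 3992/5 = 798.400
M(target-absent) = 4479/5 = 895.800
Difference = 895.800 − 798.400 = 97.400 ms

97 ms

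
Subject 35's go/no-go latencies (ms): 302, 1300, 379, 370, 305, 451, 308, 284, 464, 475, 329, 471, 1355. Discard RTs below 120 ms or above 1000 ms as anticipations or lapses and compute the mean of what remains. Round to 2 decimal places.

376.18 ms

Excluded: 1300, 1355
Retained (n=11): Σ = 4138
Mean = 4138/11 = 376.1818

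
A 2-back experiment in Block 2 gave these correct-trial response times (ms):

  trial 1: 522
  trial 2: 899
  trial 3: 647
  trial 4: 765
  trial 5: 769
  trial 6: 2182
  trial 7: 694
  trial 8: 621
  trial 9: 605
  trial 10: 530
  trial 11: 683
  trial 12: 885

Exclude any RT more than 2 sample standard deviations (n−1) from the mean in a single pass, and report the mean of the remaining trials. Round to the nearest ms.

n = 12, ΣRT = 9802, M = 816.833
Σ(x−M)² = 2194319.67; s = √(2194319.67/11) = 446.636
Cutoffs: 816.833 ± 2·446.636 → [-76.4, 1710.1]
Outside: 2182 → excluded.
Retained (n=11): Σ = 7620, mean = 7620/11 = 692.727

693 ms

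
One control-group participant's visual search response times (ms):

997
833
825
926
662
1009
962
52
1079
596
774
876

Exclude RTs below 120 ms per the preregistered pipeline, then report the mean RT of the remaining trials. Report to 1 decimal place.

Excluded: 52
Retained (n=11): Σ = 9539
Mean = 9539/11 = 867.1818

867.2 ms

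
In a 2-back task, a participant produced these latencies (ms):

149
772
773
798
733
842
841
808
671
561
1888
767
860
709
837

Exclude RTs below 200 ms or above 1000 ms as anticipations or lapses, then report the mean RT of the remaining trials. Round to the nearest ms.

Excluded: 149, 1888
Retained (n=13): Σ = 9972
Mean = 9972/13 = 767.0769

767 ms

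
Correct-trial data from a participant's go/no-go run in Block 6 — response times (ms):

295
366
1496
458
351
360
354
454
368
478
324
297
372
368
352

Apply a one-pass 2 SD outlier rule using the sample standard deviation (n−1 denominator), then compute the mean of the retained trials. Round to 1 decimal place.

n = 15, ΣRT = 6693, M = 446.200
Σ(x−M)² = 1221382.40; s = √(1221382.40/14) = 295.367
Cutoffs: 446.200 ± 2·295.367 → [-144.5, 1036.9]
Outside: 1496 → excluded.
Retained (n=14): Σ = 5197, mean = 5197/14 = 371.214

371.2 ms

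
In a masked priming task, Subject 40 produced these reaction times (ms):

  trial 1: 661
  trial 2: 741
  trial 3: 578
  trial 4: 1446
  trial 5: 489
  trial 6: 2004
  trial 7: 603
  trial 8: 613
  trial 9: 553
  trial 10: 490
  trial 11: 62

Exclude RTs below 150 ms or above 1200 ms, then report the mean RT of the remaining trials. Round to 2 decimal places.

591.00 ms

Excluded: 62, 1446, 2004
Retained (n=8): Σ = 4728
Mean = 4728/8 = 591.0000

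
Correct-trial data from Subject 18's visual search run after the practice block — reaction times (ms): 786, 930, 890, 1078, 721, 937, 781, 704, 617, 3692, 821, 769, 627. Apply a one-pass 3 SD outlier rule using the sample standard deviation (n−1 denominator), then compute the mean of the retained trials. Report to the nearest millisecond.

805 ms

n = 13, ΣRT = 13353, M = 1027.154
Σ(x−M)² = 7894765.69; s = √(7894765.69/12) = 811.109
Cutoffs: 1027.154 ± 3·811.109 → [-1406.2, 3460.5]
Outside: 3692 → excluded.
Retained (n=12): Σ = 9661, mean = 9661/12 = 805.083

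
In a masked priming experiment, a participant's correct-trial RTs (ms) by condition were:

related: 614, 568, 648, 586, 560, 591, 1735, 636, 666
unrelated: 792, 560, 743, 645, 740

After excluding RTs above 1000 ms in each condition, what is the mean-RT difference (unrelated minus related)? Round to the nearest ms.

related: exclude 1735
M(related) = 4869/8 = 608.625
M(unrelated) = 3480/5 = 696.000
Difference = 696.000 − 608.625 = 87.375 ms

87 ms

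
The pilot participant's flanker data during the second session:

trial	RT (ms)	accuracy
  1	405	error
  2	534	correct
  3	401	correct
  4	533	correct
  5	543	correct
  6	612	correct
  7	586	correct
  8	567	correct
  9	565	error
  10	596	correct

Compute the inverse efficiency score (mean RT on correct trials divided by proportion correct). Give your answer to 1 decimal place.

Correct trials (n=8): 534, 401, 533, 543, 612, 586, 567, 596
Mean correct RT = 4372/8 = 546.5000 ms
Proportion correct = 8/10
IES = 546.5000 / (8/10) = 683.125 ms

683.1 ms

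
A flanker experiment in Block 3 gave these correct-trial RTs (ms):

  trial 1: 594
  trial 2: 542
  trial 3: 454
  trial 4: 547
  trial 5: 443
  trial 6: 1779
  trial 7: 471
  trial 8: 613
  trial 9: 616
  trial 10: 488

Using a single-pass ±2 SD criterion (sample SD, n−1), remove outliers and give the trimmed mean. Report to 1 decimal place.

529.8 ms

n = 10, ΣRT = 6547, M = 654.700
Σ(x−M)² = 1441904.10; s = √(1441904.10/9) = 400.264
Cutoffs: 654.700 ± 2·400.264 → [-145.8, 1455.2]
Outside: 1779 → excluded.
Retained (n=9): Σ = 4768, mean = 4768/9 = 529.778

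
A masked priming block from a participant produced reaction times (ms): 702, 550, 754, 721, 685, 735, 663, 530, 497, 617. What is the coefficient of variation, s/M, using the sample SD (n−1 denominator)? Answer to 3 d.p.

n = 10, Σ = 6454, M = 645.4000
Σ(x−M)² = 75866.400; s = √(75866.400/9) = 91.8129
CV = 91.8129 / 645.4000 = 0.14226

0.142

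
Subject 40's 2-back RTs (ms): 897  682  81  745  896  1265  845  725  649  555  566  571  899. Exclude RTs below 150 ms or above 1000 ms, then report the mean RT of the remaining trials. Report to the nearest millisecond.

Excluded: 81, 1265
Retained (n=11): Σ = 8030
Mean = 8030/11 = 730.0000

730 ms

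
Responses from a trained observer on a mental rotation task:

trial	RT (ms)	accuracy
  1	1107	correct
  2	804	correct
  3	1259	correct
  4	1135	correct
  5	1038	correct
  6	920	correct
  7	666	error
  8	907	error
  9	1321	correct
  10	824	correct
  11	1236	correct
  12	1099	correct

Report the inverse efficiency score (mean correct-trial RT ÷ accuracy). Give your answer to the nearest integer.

Correct trials (n=10): 1107, 804, 1259, 1135, 1038, 920, 1321, 824, 1236, 1099
Mean correct RT = 10743/10 = 1074.3000 ms
Proportion correct = 10/12
IES = 1074.3000 / (10/12) = 1289.160 ms

1289 ms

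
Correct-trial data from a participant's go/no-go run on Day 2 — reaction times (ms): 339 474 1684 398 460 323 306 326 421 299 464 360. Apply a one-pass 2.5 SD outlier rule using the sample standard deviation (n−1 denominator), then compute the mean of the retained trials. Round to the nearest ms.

379 ms

n = 12, ΣRT = 5854, M = 487.833
Σ(x−M)² = 1605459.67; s = √(1605459.67/11) = 382.035
Cutoffs: 487.833 ± 2.5·382.035 → [-467.3, 1442.9]
Outside: 1684 → excluded.
Retained (n=11): Σ = 4170, mean = 4170/11 = 379.091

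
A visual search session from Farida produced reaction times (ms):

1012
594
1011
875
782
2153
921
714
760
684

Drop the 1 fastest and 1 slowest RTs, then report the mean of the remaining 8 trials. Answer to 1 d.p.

844.9 ms

Sorted: 594, 684, 714, 760, 782, 875, 921, 1011, 1012, 2153
Drop lowest 1 (594) and highest 1 (2153)
Remaining (n=8): Σ = 6759, mean = 6759/8 = 844.875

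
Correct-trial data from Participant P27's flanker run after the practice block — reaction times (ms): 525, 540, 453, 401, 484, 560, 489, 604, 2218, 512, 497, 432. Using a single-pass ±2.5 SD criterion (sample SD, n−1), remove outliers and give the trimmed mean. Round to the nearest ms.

n = 12, ΣRT = 7715, M = 642.917
Σ(x−M)² = 2740226.92; s = √(2740226.92/11) = 499.111
Cutoffs: 642.917 ± 2.5·499.111 → [-604.9, 1890.7]
Outside: 2218 → excluded.
Retained (n=11): Σ = 5497, mean = 5497/11 = 499.727

500 ms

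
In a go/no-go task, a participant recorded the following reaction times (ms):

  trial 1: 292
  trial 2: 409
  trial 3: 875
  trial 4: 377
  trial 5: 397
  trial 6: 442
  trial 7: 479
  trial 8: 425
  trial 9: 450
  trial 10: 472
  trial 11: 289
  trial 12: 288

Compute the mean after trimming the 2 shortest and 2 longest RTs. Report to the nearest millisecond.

408 ms

Sorted: 288, 289, 292, 377, 397, 409, 425, 442, 450, 472, 479, 875
Drop lowest 2 (288, 289) and highest 2 (479, 875)
Remaining (n=8): Σ = 3264, mean = 3264/8 = 408.000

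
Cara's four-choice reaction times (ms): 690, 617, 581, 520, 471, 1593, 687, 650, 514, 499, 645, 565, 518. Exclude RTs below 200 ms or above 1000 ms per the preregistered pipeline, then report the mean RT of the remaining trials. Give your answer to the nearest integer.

580 ms

Excluded: 1593
Retained (n=12): Σ = 6957
Mean = 6957/12 = 579.7500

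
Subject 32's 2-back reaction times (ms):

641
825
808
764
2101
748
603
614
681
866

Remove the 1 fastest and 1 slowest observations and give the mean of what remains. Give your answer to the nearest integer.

Sorted: 603, 614, 641, 681, 748, 764, 808, 825, 866, 2101
Drop lowest 1 (603) and highest 1 (2101)
Remaining (n=8): Σ = 5947, mean = 5947/8 = 743.375

743 ms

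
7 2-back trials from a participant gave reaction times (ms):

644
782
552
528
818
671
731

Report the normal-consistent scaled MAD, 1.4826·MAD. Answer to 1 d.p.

Sorted: 528, 552, 644, 671, 731, 782, 818 → median = 671
|x − 671| sorted: 0, 27, 60, 111, 119, 143, 147 → MAD = 111
Robust SD ≈ 1.4826 × 111 = 164.569

164.6 ms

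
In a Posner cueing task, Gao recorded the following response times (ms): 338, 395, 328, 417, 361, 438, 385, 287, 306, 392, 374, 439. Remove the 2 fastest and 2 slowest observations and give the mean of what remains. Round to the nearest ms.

Sorted: 287, 306, 328, 338, 361, 374, 385, 392, 395, 417, 438, 439
Drop lowest 2 (287, 306) and highest 2 (438, 439)
Remaining (n=8): Σ = 2990, mean = 2990/8 = 373.750

374 ms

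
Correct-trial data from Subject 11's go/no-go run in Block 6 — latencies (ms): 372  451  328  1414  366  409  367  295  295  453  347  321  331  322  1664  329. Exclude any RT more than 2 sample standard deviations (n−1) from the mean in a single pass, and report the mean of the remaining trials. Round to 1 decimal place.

356.1 ms

n = 16, ΣRT = 8064, M = 504.000
Σ(x−M)² = 2513526.00; s = √(2513526.00/15) = 409.351
Cutoffs: 504.000 ± 2·409.351 → [-314.7, 1322.7]
Outside: 1414, 1664 → excluded.
Retained (n=14): Σ = 4986, mean = 4986/14 = 356.143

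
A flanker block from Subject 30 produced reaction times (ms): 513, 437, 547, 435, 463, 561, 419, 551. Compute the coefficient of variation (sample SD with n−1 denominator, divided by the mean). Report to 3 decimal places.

0.120

n = 8, Σ = 3926, M = 490.7500
Σ(x−M)² = 24139.500; s = √(24139.500/7) = 58.7239
CV = 58.7239 / 490.7500 = 0.11966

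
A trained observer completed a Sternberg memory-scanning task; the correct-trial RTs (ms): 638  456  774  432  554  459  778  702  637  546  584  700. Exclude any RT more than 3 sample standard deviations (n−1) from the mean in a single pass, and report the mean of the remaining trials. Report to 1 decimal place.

n = 12, ΣRT = 7260, M = 605.000
Σ(x−M)² = 159006.00; s = √(159006.00/11) = 120.229
Cutoffs: 605.000 ± 3·120.229 → [244.3, 965.7]
No RTs fall outside the cutoffs; all 12 retained. Mean = 7260/12 = 605.000

605.0 ms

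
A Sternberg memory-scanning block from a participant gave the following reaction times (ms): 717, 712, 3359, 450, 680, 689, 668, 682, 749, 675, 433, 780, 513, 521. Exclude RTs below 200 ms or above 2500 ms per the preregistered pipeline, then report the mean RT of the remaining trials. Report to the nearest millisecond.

636 ms

Excluded: 3359
Retained (n=13): Σ = 8269
Mean = 8269/13 = 636.0769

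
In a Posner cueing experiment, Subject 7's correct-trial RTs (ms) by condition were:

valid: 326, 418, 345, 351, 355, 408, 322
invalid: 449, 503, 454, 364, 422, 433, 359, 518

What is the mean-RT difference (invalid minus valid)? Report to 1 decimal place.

77.0 ms

M(valid) = 2525/7 = 360.714
M(invalid) = 3502/8 = 437.750
Difference = 437.750 − 360.714 = 77.036 ms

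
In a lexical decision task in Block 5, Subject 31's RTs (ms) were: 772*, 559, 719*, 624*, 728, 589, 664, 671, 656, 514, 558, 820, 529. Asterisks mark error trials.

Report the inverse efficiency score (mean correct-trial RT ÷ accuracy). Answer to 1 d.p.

Correct trials (n=10): 559, 728, 589, 664, 671, 656, 514, 558, 820, 529
Mean correct RT = 6288/10 = 628.8000 ms
Proportion correct = 10/13
IES = 628.8000 / (10/13) = 817.440 ms

817.4 ms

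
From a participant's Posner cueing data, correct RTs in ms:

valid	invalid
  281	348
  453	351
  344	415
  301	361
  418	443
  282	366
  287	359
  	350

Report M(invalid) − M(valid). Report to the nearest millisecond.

36 ms

M(valid) = 2366/7 = 338.000
M(invalid) = 2993/8 = 374.125
Difference = 374.125 − 338.000 = 36.125 ms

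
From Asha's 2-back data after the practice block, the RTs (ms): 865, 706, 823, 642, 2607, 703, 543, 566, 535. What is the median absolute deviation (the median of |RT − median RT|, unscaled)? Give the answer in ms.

137 ms

Sorted: 535, 543, 566, 642, 703, 706, 823, 865, 2607 → median = 703
|x − 703|: 162, 3, 120, 61, 1904, 0, 160, 137, 168
Sorted deviations: 0, 3, 61, 120, 137, 160, 162, 168, 1904 → MAD = 137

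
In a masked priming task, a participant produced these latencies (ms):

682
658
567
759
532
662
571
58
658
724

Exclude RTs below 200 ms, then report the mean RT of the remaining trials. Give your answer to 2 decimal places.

645.89 ms

Excluded: 58
Retained (n=9): Σ = 5813
Mean = 5813/9 = 645.8889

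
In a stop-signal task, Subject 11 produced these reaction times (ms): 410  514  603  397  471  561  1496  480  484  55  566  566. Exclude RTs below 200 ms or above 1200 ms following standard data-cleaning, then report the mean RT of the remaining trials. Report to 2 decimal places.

Excluded: 55, 1496
Retained (n=10): Σ = 5052
Mean = 5052/10 = 505.2000

505.20 ms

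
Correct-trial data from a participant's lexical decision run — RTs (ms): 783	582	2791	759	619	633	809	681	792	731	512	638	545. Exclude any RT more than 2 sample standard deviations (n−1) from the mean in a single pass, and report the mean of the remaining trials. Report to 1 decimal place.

n = 13, ΣRT = 10875, M = 836.538
Σ(x−M)² = 4250149.23; s = √(4250149.23/12) = 595.129
Cutoffs: 836.538 ± 2·595.129 → [-353.7, 2026.8]
Outside: 2791 → excluded.
Retained (n=12): Σ = 8084, mean = 8084/12 = 673.667

673.7 ms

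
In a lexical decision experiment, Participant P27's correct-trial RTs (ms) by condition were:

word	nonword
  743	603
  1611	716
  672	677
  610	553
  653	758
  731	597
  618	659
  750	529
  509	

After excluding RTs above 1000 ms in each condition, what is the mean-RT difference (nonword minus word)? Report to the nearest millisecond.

-24 ms

word: exclude 1611
M(word) = 5286/8 = 660.750
M(nonword) = 5092/8 = 636.500
Difference = 636.500 − 660.750 = -24.250 ms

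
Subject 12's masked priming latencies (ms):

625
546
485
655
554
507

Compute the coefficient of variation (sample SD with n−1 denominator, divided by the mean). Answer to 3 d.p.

n = 6, Σ = 3372, M = 562.0000
Σ(x−M)² = 21892.000; s = √(21892.000/5) = 66.1695
CV = 66.1695 / 562.0000 = 0.11774

0.118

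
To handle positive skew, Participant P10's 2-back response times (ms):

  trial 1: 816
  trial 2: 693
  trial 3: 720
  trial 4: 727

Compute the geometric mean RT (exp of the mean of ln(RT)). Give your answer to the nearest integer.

738 ms

ln(RT): 6.7044, 6.5410, 6.5793, 6.5889
Mean ln(RT) = 26.4136/4 = 6.60341
Geometric mean = exp(6.60341) = 737.60 ms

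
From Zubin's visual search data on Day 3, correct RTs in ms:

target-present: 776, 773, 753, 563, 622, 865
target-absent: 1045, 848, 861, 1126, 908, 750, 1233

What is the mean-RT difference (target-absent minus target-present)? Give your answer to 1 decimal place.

242.0 ms

M(target-present) = 4352/6 = 725.333
M(target-absent) = 6771/7 = 967.286
Difference = 967.286 − 725.333 = 241.952 ms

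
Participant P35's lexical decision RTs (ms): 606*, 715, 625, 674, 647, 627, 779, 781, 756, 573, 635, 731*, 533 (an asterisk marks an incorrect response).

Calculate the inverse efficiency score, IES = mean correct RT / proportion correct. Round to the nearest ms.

Correct trials (n=11): 715, 625, 674, 647, 627, 779, 781, 756, 573, 635, 533
Mean correct RT = 7345/11 = 667.7273 ms
Proportion correct = 11/13
IES = 667.7273 / (11/13) = 789.132 ms

789 ms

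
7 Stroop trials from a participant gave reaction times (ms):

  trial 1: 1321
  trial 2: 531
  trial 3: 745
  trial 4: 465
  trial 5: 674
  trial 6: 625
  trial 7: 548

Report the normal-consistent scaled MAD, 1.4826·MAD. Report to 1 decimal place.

139.4 ms

Sorted: 465, 531, 548, 625, 674, 745, 1321 → median = 625
|x − 625| sorted: 0, 49, 77, 94, 120, 160, 696 → MAD = 94
Robust SD ≈ 1.4826 × 94 = 139.364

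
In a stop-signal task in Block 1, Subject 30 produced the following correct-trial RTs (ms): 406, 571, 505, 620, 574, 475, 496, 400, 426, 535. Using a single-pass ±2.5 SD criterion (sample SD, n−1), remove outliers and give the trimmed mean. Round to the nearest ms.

501 ms

n = 10, ΣRT = 5008, M = 500.800
Σ(x−M)² = 51113.60; s = √(51113.60/9) = 75.361
Cutoffs: 500.800 ± 2.5·75.361 → [312.4, 689.2]
No RTs fall outside the cutoffs; all 10 retained. Mean = 5008/10 = 500.800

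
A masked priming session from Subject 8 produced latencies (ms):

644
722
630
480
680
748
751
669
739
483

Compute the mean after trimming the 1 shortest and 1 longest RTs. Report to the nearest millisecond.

Sorted: 480, 483, 630, 644, 669, 680, 722, 739, 748, 751
Drop lowest 1 (480) and highest 1 (751)
Remaining (n=8): Σ = 5315, mean = 5315/8 = 664.375

664 ms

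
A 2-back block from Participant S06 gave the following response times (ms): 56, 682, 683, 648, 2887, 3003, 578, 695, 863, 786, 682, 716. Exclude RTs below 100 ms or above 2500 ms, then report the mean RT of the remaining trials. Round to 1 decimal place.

Excluded: 56, 2887, 3003
Retained (n=9): Σ = 6333
Mean = 6333/9 = 703.6667

703.7 ms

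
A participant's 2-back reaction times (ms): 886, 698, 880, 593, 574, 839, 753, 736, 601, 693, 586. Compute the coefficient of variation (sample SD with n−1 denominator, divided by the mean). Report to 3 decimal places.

n = 11, Σ = 7839, M = 712.6364
Σ(x−M)² = 138840.545; s = √(138840.545/10) = 117.8306
CV = 117.8306 / 712.6364 = 0.16534

0.165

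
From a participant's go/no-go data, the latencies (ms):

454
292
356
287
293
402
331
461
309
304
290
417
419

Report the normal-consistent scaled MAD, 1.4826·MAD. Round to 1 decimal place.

Sorted: 287, 290, 292, 293, 304, 309, 331, 356, 402, 417, 419, 454, 461 → median = 331
|x − 331| sorted: 0, 22, 25, 27, 38, 39, 41, 44, 71, 86, 88, 123, 130 → MAD = 41
Robust SD ≈ 1.4826 × 41 = 60.787

60.8 ms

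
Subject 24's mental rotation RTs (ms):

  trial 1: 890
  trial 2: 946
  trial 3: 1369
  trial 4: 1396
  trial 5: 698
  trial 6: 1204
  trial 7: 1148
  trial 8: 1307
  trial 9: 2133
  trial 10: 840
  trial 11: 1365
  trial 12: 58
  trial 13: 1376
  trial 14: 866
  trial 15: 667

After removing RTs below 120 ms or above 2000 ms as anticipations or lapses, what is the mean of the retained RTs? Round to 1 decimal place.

Excluded: 58, 2133
Retained (n=13): Σ = 14072
Mean = 14072/13 = 1082.4615

1082.5 ms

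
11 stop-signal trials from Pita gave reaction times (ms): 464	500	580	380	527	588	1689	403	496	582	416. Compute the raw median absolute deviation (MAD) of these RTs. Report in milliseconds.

Sorted: 380, 403, 416, 464, 496, 500, 527, 580, 582, 588, 1689 → median = 500
|x − 500|: 36, 0, 80, 120, 27, 88, 1189, 97, 4, 82, 84
Sorted deviations: 0, 4, 27, 36, 80, 82, 84, 88, 97, 120, 1189 → MAD = 82

82 ms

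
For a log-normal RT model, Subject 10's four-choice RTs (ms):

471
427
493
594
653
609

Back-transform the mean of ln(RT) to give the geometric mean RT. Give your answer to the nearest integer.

ln(RT): 6.1549, 6.0568, 6.2005, 6.3869, 6.4816, 6.4118
Mean ln(RT) = 37.6924/6 = 6.28207
Geometric mean = exp(6.28207) = 534.90 ms

535 ms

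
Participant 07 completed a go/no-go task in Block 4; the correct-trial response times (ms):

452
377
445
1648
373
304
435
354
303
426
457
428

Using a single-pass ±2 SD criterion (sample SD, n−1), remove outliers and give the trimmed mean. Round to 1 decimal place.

395.8 ms

n = 12, ΣRT = 6002, M = 500.167
Σ(x−M)² = 1469765.67; s = √(1469765.67/11) = 365.534
Cutoffs: 500.167 ± 2·365.534 → [-230.9, 1231.2]
Outside: 1648 → excluded.
Retained (n=11): Σ = 4354, mean = 4354/11 = 395.818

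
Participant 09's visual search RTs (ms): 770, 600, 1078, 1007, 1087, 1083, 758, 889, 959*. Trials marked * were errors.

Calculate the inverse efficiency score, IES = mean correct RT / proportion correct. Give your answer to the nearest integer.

Correct trials (n=8): 770, 600, 1078, 1007, 1087, 1083, 758, 889
Mean correct RT = 7272/8 = 909.0000 ms
Proportion correct = 8/9
IES = 909.0000 / (8/9) = 1022.625 ms

1023 ms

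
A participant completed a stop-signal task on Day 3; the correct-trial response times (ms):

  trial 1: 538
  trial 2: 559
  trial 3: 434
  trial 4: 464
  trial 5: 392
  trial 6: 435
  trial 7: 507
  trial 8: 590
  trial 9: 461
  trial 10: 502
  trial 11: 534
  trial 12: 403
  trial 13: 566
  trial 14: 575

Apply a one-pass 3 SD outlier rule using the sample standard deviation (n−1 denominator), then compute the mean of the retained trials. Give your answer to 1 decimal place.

n = 14, ΣRT = 6960, M = 497.143
Σ(x−M)² = 56571.71; s = √(56571.71/13) = 65.967
Cutoffs: 497.143 ± 3·65.967 → [299.2, 695.0]
No RTs fall outside the cutoffs; all 14 retained. Mean = 6960/14 = 497.143

497.1 ms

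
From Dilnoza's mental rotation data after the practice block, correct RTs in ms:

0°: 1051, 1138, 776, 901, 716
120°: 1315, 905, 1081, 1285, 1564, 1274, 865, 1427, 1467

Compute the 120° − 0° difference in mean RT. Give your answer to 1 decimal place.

326.2 ms

M(0°) = 4582/5 = 916.400
M(120°) = 11183/9 = 1242.556
Difference = 1242.556 − 916.400 = 326.156 ms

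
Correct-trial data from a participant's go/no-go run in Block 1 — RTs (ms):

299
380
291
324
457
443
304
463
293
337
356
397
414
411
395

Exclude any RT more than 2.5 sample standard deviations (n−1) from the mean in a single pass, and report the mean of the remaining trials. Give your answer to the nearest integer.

n = 15, ΣRT = 5564, M = 370.933
Σ(x−M)² = 51572.93; s = √(51572.93/14) = 60.694
Cutoffs: 370.933 ± 2.5·60.694 → [219.2, 522.7]
No RTs fall outside the cutoffs; all 15 retained. Mean = 5564/15 = 370.933

371 ms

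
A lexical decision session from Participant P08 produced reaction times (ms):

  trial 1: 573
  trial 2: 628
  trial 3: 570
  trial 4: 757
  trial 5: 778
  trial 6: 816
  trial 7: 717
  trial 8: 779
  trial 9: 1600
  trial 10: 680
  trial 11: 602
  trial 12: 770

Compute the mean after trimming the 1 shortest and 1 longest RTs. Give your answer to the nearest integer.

Sorted: 570, 573, 602, 628, 680, 717, 757, 770, 778, 779, 816, 1600
Drop lowest 1 (570) and highest 1 (1600)
Remaining (n=10): Σ = 7100, mean = 7100/10 = 710.000

710 ms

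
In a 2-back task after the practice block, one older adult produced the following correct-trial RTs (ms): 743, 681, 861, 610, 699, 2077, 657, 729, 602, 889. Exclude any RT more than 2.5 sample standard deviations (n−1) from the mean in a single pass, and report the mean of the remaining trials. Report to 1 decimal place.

n = 10, ΣRT = 8548, M = 854.800
Σ(x−M)² = 1740745.60; s = √(1740745.60/9) = 439.791
Cutoffs: 854.800 ± 2.5·439.791 → [-244.7, 1954.3]
Outside: 2077 → excluded.
Retained (n=9): Σ = 6471, mean = 6471/9 = 719.000

719.0 ms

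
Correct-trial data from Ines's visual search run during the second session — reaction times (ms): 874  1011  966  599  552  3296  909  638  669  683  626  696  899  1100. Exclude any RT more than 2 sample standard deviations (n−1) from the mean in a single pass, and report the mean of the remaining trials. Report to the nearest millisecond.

n = 14, ΣRT = 13518, M = 965.571
Σ(x−M)² = 6235547.43; s = √(6235547.43/13) = 692.573
Cutoffs: 965.571 ± 2·692.573 → [-419.6, 2350.7]
Outside: 3296 → excluded.
Retained (n=13): Σ = 10222, mean = 10222/13 = 786.308

786 ms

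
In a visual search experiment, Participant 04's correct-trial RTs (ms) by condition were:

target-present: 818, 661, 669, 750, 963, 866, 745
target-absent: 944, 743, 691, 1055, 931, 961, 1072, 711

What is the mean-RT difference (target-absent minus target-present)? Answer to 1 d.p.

M(target-present) = 5472/7 = 781.714
M(target-absent) = 7108/8 = 888.500
Difference = 888.500 − 781.714 = 106.786 ms

106.8 ms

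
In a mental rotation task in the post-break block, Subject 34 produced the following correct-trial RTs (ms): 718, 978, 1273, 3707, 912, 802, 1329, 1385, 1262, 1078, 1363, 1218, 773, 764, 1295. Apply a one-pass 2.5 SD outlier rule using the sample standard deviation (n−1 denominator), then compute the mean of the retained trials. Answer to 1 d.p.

1082.1 ms

n = 15, ΣRT = 18857, M = 1257.133
Σ(x−M)² = 7242307.73; s = √(7242307.73/14) = 719.241
Cutoffs: 1257.133 ± 2.5·719.241 → [-541.0, 3055.2]
Outside: 3707 → excluded.
Retained (n=14): Σ = 15150, mean = 15150/14 = 1082.143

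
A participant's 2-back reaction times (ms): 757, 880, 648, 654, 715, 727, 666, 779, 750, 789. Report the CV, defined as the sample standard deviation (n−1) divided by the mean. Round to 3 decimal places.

0.097

n = 10, Σ = 7365, M = 736.5000
Σ(x−M)² = 45918.500; s = √(45918.500/9) = 71.4287
CV = 71.4287 / 736.5000 = 0.09698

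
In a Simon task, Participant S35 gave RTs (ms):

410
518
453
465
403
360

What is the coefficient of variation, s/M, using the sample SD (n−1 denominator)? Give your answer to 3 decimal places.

n = 6, Σ = 2609, M = 434.8333
Σ(x−M)² = 15386.833; s = √(15386.833/5) = 55.4740
CV = 55.4740 / 434.8333 = 0.12758

0.128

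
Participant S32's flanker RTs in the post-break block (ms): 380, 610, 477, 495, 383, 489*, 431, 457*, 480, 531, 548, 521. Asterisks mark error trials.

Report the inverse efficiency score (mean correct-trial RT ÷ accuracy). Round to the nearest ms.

Correct trials (n=10): 380, 610, 477, 495, 383, 431, 480, 531, 548, 521
Mean correct RT = 4856/10 = 485.6000 ms
Proportion correct = 10/12
IES = 485.6000 / (10/12) = 582.720 ms

583 ms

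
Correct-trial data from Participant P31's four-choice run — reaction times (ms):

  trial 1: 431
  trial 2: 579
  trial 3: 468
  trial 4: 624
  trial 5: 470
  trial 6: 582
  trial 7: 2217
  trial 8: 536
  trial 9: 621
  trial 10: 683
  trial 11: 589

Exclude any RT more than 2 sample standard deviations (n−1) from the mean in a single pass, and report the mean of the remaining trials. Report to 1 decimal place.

n = 11, ΣRT = 7800, M = 709.091
Σ(x−M)² = 2559552.91; s = √(2559552.91/10) = 505.920
Cutoffs: 709.091 ± 2·505.920 → [-302.7, 1720.9]
Outside: 2217 → excluded.
Retained (n=10): Σ = 5583, mean = 5583/10 = 558.300

558.3 ms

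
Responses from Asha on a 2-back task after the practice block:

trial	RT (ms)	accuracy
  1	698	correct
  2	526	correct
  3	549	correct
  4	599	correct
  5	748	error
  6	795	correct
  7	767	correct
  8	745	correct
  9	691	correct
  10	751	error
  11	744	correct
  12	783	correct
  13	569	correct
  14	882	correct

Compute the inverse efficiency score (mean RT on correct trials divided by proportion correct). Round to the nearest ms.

812 ms

Correct trials (n=12): 698, 526, 549, 599, 795, 767, 745, 691, 744, 783, 569, 882
Mean correct RT = 8348/12 = 695.6667 ms
Proportion correct = 12/14
IES = 695.6667 / (12/14) = 811.611 ms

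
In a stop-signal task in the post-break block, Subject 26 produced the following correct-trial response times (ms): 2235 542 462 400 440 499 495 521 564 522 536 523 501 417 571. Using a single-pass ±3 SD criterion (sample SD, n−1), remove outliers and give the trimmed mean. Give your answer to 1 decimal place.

499.5 ms

n = 15, ΣRT = 9228, M = 615.200
Σ(x−M)² = 2846770.40; s = √(2846770.40/14) = 450.933
Cutoffs: 615.200 ± 3·450.933 → [-737.6, 1968.0]
Outside: 2235 → excluded.
Retained (n=14): Σ = 6993, mean = 6993/14 = 499.500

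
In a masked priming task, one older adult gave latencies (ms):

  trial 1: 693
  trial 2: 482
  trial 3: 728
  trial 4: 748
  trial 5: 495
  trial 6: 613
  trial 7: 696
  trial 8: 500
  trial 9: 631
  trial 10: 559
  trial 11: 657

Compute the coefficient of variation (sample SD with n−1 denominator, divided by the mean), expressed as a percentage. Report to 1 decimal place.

15.6%

n = 11, Σ = 6802, M = 618.3636
Σ(x−M)² = 93452.545; s = √(93452.545/10) = 96.6709
CV = 96.6709 / 618.3636 = 0.15633 = 15.633%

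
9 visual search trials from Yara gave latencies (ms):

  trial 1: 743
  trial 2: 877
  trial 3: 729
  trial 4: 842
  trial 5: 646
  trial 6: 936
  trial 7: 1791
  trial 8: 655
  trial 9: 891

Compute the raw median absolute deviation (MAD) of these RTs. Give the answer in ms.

99 ms

Sorted: 646, 655, 729, 743, 842, 877, 891, 936, 1791 → median = 842
|x − 842|: 99, 35, 113, 0, 196, 94, 949, 187, 49
Sorted deviations: 0, 35, 49, 94, 99, 113, 187, 196, 949 → MAD = 99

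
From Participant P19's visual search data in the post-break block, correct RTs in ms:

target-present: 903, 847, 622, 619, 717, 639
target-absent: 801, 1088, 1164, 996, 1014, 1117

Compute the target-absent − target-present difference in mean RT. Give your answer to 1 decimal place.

M(target-present) = 4347/6 = 724.500
M(target-absent) = 6180/6 = 1030.000
Difference = 1030.000 − 724.500 = 305.500 ms

305.5 ms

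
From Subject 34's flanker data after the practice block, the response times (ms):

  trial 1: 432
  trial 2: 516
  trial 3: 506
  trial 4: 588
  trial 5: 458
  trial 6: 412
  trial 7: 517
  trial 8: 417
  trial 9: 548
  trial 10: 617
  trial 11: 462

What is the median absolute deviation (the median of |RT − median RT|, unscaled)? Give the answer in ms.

Sorted: 412, 417, 432, 458, 462, 506, 516, 517, 548, 588, 617 → median = 506
|x − 506|: 74, 10, 0, 82, 48, 94, 11, 89, 42, 111, 44
Sorted deviations: 0, 10, 11, 42, 44, 48, 74, 82, 89, 94, 111 → MAD = 48

48 ms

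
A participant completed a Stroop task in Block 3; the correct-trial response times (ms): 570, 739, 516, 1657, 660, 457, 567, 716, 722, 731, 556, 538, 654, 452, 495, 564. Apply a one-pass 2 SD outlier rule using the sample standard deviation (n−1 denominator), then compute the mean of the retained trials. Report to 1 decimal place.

n = 16, ΣRT = 10594, M = 662.125
Σ(x−M)² = 1196333.75; s = √(1196333.75/15) = 282.410
Cutoffs: 662.125 ± 2·282.410 → [97.3, 1226.9]
Outside: 1657 → excluded.
Retained (n=15): Σ = 8937, mean = 8937/15 = 595.800

595.8 ms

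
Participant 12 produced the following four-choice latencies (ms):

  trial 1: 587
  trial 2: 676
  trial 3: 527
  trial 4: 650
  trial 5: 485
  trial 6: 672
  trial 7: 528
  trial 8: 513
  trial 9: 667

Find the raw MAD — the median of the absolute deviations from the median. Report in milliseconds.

Sorted: 485, 513, 527, 528, 587, 650, 667, 672, 676 → median = 587
|x − 587|: 0, 89, 60, 63, 102, 85, 59, 74, 80
Sorted deviations: 0, 59, 60, 63, 74, 80, 85, 89, 102 → MAD = 74

74 ms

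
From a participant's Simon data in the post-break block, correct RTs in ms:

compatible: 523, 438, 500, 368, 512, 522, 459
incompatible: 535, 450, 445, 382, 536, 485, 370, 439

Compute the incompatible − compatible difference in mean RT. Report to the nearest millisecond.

-19 ms

M(compatible) = 3322/7 = 474.571
M(incompatible) = 3642/8 = 455.250
Difference = 455.250 − 474.571 = -19.321 ms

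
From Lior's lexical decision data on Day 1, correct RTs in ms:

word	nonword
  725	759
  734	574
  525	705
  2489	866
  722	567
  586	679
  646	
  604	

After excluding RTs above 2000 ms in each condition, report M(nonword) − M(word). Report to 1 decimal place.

42.8 ms

word: exclude 2489
M(word) = 4542/7 = 648.857
M(nonword) = 4150/6 = 691.667
Difference = 691.667 − 648.857 = 42.810 ms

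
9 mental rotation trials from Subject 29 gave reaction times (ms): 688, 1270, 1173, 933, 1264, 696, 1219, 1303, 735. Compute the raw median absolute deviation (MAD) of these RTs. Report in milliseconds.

130 ms

Sorted: 688, 696, 735, 933, 1173, 1219, 1264, 1270, 1303 → median = 1173
|x − 1173|: 485, 97, 0, 240, 91, 477, 46, 130, 438
Sorted deviations: 0, 46, 91, 97, 130, 240, 438, 477, 485 → MAD = 130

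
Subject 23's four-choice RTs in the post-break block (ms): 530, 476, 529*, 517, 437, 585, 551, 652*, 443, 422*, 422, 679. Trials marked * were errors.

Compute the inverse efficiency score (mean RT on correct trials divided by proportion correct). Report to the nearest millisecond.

Correct trials (n=9): 530, 476, 517, 437, 585, 551, 443, 422, 679
Mean correct RT = 4640/9 = 515.5556 ms
Proportion correct = 9/12
IES = 515.5556 / (9/12) = 687.407 ms

687 ms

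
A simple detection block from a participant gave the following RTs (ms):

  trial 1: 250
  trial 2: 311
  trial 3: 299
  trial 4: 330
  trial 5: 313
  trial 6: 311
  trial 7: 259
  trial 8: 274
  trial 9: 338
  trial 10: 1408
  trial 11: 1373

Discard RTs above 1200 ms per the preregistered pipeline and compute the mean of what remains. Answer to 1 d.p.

Excluded: 1373, 1408
Retained (n=9): Σ = 2685
Mean = 2685/9 = 298.3333

298.3 ms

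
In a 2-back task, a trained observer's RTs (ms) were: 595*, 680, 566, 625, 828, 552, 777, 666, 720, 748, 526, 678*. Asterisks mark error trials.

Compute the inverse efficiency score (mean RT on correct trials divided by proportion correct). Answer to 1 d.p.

802.6 ms

Correct trials (n=10): 680, 566, 625, 828, 552, 777, 666, 720, 748, 526
Mean correct RT = 6688/10 = 668.8000 ms
Proportion correct = 10/12
IES = 668.8000 / (10/12) = 802.560 ms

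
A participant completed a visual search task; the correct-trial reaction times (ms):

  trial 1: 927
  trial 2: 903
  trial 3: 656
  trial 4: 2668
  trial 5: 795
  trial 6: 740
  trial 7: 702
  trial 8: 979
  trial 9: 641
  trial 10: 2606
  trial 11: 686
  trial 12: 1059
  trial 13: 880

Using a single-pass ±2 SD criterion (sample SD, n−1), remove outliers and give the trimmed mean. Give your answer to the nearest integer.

n = 13, ΣRT = 14242, M = 1095.538
Σ(x−M)² = 5820103.23; s = √(5820103.23/12) = 696.426
Cutoffs: 1095.538 ± 2·696.426 → [-297.3, 2488.4]
Outside: 2606, 2668 → excluded.
Retained (n=11): Σ = 8968, mean = 8968/11 = 815.273

815 ms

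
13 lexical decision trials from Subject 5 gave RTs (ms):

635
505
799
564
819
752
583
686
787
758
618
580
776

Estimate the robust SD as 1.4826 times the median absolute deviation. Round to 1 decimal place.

Sorted: 505, 564, 580, 583, 618, 635, 686, 752, 758, 776, 787, 799, 819 → median = 686
|x − 686| sorted: 0, 51, 66, 68, 72, 90, 101, 103, 106, 113, 122, 133, 181 → MAD = 101
Robust SD ≈ 1.4826 × 101 = 149.743

149.7 ms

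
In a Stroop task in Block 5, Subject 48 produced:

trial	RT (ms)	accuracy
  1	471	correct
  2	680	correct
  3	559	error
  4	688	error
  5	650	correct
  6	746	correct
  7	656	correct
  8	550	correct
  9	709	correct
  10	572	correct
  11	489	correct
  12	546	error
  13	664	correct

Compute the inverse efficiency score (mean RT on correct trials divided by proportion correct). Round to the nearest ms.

Correct trials (n=10): 471, 680, 650, 746, 656, 550, 709, 572, 489, 664
Mean correct RT = 6187/10 = 618.7000 ms
Proportion correct = 10/13
IES = 618.7000 / (10/13) = 804.310 ms

804 ms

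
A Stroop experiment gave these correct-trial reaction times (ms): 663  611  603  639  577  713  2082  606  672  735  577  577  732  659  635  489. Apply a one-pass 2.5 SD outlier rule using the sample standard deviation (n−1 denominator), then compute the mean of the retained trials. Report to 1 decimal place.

632.5 ms

n = 16, ΣRT = 11570, M = 723.125
Σ(x−M)² = 2031639.75; s = √(2031639.75/15) = 368.025
Cutoffs: 723.125 ± 2.5·368.025 → [-196.9, 1643.2]
Outside: 2082 → excluded.
Retained (n=15): Σ = 9488, mean = 9488/15 = 632.533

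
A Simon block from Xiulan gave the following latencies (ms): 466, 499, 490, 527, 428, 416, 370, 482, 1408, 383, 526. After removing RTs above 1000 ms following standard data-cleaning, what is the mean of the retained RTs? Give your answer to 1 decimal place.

458.7 ms

Excluded: 1408
Retained (n=10): Σ = 4587
Mean = 4587/10 = 458.7000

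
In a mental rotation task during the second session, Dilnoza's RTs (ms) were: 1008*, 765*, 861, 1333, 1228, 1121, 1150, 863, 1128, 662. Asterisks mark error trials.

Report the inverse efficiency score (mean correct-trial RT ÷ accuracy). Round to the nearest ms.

Correct trials (n=8): 861, 1333, 1228, 1121, 1150, 863, 1128, 662
Mean correct RT = 8346/8 = 1043.2500 ms
Proportion correct = 8/10
IES = 1043.2500 / (8/10) = 1304.062 ms

1304 ms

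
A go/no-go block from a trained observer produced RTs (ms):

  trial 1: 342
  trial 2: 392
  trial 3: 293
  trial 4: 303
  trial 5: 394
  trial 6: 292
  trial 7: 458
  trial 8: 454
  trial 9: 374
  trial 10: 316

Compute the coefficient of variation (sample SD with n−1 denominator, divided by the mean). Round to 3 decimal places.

n = 10, Σ = 3618, M = 361.8000
Σ(x−M)² = 35405.600; s = √(35405.600/9) = 62.7213
CV = 62.7213 / 361.8000 = 0.17336

0.173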